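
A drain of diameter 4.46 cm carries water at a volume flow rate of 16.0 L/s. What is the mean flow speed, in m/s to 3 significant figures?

v ≈ 10.2 m/s

Q = 16.0 L/s = 0.0160 m³/s.
v = Q/A = 0.0160 / 0.00156 = 10.2 m/s.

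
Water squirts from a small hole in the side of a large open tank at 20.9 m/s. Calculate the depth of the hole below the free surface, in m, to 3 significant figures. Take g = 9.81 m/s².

Torricelli: v = √(2gh), so h = v²/(2g).
h = 20.9²/(2·9.81) = 437/19.62 = 22.3 m.

22.3 m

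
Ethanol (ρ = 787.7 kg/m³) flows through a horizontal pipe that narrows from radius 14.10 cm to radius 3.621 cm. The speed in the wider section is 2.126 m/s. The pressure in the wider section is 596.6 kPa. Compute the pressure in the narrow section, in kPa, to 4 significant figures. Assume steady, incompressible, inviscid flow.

Mass conservation (A₁v₁ = A₂v₂) gives v₂ = 2.126 × 624.6/41.19 = 32.24 m/s.
With no height change, Bernoulli's equation is P₁ + ½ρv₁² = P₂ + ½ρv₂².
P₂ = P₁ − ½ρ(v₂² − v₁²) = 596600 − ½·787.7·(32.24² − 2.126²) = 596600 − 407500 = 189100 Pa.

P₂ ≈ 189.1 kPa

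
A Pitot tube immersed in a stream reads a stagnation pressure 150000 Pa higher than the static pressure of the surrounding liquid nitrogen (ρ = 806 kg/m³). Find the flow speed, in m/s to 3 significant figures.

v ≈ 19.3 m/s

The dynamic pressure equals the rise in static pressure at the stagnation point: ΔP = ½ρv².
v = √(2ΔP/ρ) = √(2·150000/806) = 19.3 m/s.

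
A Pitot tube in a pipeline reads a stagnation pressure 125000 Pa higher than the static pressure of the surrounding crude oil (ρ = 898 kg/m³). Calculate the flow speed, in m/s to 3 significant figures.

Bernoulli between the free stream and the stagnation point: ½ρv² = P_stag − P_static.
v = √(2ΔP/ρ) = √(2·125000/898) = 16.7 m/s.

16.7 m/s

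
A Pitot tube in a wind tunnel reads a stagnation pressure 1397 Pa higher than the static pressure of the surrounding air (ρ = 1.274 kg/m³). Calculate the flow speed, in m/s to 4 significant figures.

v = 46.83 m/s

Bernoulli between the free stream and the stagnation point: ½ρv² = P_stag − P_static.
v = √(2ΔP/ρ) = √(2·1397/1.274) = 46.83 m/s.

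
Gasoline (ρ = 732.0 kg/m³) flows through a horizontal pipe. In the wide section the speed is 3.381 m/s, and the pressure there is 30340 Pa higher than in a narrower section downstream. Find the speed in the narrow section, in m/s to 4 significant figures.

v₂ ≈ 9.712 m/s

Along the level pipe P + ½ρv² is conserved, hence v₂² = v₁² + 2(P₁ − P₂)/ρ.
v₂ = √(3.381² + 2·30340/732.0) = √(11.43 + 82.90) = 9.712 m/s.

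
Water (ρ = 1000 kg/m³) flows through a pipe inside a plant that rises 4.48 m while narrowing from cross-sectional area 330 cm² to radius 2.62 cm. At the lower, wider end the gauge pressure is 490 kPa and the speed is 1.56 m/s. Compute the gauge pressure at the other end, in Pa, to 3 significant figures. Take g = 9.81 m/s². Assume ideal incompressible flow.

P₂ ≈ 162000 Pa

The volume flow rate is constant, so v₂ = (A₁/A₂)v₁ = (330/21.6)·1.56 = 23.9 m/s.
Bernoulli: P₁ + ½ρv₁² + ρg h₁ = P₂ + ½ρv₂² + ρg h₂, so P₂ = P₁ + ½ρ(v₁² − v₂²) − ρg(h₂ − h₁).
P₂ = 490000 + ½·1000·(1.56² − 23.9²) − 1000·9.81·(+4.48) = 490000 + (-284000) − (43900) = 162000 Pa.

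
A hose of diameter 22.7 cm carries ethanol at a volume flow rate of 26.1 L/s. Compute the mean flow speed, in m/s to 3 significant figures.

0.645 m/s

Q = 26.1 L/s = 0.0261 m³/s.
v = Q/A = 0.0261 / 0.0405 = 0.645 m/s.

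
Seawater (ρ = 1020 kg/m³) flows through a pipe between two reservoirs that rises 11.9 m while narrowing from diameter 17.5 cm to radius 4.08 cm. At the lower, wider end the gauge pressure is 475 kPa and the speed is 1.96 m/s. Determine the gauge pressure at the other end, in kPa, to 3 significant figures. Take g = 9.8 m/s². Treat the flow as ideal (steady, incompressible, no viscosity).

By continuity, v₂ = v₁·A₁/A₂ = 1.96·(241/52.3) = 9.01 m/s.
Bernoulli: P₁ + ½ρv₁² + ρg h₁ = P₂ + ½ρv₂² + ρg h₂, so P₂ = P₁ + ½ρ(v₁² − v₂²) − ρg(h₂ − h₁).
P₂ = 475000 + ½·1020·(1.96² − 9.01²) − 1020·9.8·(+11.9) = 475000 + (-39500) − (119000) = 317000 Pa.

P₂ ≈ 317 kPa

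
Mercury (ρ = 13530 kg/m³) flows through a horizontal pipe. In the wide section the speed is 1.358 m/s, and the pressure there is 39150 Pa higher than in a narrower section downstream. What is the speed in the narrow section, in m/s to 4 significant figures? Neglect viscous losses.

v₂ ≈ 2.762 m/s

Along the level pipe P + ½ρv² is conserved, hence v₂² = v₁² + 2(P₁ − P₂)/ρ.
v₂ = √(1.358² + 2·39150/13530) = √(1.844 + 5.787) = 2.762 m/s.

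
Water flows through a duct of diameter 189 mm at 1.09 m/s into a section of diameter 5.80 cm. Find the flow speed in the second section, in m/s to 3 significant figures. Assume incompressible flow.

v₂ ≈ 11.6 m/s

The volume flow rate is constant, so v₂ = (A₁/A₂)v₁ = (281/26.4)·1.09 = 11.6 m/s.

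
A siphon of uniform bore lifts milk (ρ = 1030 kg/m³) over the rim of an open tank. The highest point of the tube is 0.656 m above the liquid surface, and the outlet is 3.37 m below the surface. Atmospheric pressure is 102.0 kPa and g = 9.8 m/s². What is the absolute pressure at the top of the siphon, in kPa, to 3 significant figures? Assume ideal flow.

From the surface to the outlet (both open to atmosphere, surface at rest): v = √(2g·h_out) = √(2·9.8·3.37) = 8.13 m/s.
The bore is uniform, so the speed at the crest is the same v. Bernoulli surface→crest: P_atm = P_top + ½ρv² + ρg·h_top.
P_top = 102000 − ½·1030·8.13² − 1030·9.8·0.656 = 61400 Pa.

61.4 kPa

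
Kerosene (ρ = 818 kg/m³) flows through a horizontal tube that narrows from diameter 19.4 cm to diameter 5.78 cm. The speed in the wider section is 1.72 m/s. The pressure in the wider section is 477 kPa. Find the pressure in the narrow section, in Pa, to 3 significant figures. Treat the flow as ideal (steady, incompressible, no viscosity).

P₂ = 325000 Pa

Mass conservation (A₁v₁ = A₂v₂) gives v₂ = 1.72 × 296/26.2 = 19.4 m/s.
With no height change, Bernoulli's equation is P₁ + ½ρv₁² = P₂ + ½ρv₂².
P₂ = P₁ − ½ρ(v₂² − v₁²) = 477000 − ½·818·(19.4² − 1.72²) = 477000 − 152000 = 325000 Pa.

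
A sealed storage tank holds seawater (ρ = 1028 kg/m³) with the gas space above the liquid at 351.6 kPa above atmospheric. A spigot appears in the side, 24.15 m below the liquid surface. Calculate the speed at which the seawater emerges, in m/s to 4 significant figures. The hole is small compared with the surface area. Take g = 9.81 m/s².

v ≈ 34.03 m/s

Take point 1 at the surface (v₁ ≈ 0) and point 2 at the hole (at atmospheric pressure). Bernoulli: P₁ + ρg h = P_atm + ½ρv₂².
With P₁ − P_atm = 351600 Pa, v₂ = √(2gh + 2ΔP/ρ) = √(2·9.81·24.15 + 2·351600/1028) = 34.03 m/s.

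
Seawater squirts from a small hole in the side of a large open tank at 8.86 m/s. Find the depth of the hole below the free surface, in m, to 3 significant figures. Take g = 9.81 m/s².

h = 4.00 m

For a small hole in a large open tank, ½v² = gh, giving h = v²/(2g).
h = 8.86²/(2·9.81) = 78.5/19.62 = 4.00 m.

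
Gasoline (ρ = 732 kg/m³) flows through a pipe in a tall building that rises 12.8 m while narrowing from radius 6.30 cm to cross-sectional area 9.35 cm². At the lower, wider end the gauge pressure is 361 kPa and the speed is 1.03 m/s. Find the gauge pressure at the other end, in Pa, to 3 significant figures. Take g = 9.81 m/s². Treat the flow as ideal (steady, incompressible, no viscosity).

P₂ = 200000 Pa

The volume flow rate is constant, so v₂ = (A₁/A₂)v₁ = (125/9.35)·1.03 = 13.7 m/s.
Applying Bernoulli between the two ends and solving for P₂: P₂ = P₁ + ½ρ(v₁² − v₂²) − ρgΔh.
P₂ = 361000 + ½·732·(1.03² − 13.7²) − 732·9.81·(+12.8) = 361000 + (-68700) − (91900) = 200000 Pa.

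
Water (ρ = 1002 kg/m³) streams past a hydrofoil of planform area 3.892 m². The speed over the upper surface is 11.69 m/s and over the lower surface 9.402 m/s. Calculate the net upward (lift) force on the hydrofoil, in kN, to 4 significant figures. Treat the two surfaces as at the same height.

The faster flow above has the lower pressure; Bernoulli (same height) gives ΔP = ½ρ(v_up² − v_low²).
ΔP = ½·1002·(11.69² − 9.402²) = 24180 Pa.
Lift = ΔP · A = 24180 × 3.892 = 94100 N.

F = 94.10 kN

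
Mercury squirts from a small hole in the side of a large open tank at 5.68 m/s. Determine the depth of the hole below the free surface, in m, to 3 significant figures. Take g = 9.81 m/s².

1.64 m

Torricelli: v = √(2gh), so h = v²/(2g).
h = 5.68²/(2·9.81) = 32.3/19.62 = 1.64 m.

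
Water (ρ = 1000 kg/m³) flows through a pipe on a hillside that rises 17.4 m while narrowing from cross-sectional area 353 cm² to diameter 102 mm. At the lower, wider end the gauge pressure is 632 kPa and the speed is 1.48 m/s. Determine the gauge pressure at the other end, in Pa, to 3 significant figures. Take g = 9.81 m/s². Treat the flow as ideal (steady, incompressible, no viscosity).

P₂ = 442000 Pa

By continuity, v₂ = v₁·A₁/A₂ = 1.48·(353/81.7) = 6.39 m/s.
Energy conservation along the streamline gives P₂ = P₁ − ½ρ(v₂² − v₁²) − ρg(h₂ − h₁).
P₂ = 632000 + ½·1000·(1.48² − 6.39²) − 1000·9.81·(+17.4) = 632000 + (-19300) − (171000) = 442000 Pa.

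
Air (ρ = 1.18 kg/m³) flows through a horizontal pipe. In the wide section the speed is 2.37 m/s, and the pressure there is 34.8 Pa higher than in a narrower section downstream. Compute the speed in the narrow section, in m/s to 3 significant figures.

With h₁ = h₂, rearranging Bernoulli gives v₂ = √(v₁² + 2ΔP/ρ).
v₂ = √(2.37² + 2·34.8/1.18) = √(5.62 + 59.0) = 8.04 m/s.

v₂ = 8.04 m/s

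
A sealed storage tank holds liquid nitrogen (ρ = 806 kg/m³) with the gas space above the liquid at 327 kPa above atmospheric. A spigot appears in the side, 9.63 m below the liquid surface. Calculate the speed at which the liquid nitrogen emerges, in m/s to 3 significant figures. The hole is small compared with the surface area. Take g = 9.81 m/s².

v ≈ 31.6 m/s

Take point 1 at the surface (v₁ ≈ 0) and point 2 at the hole (at atmospheric pressure). Bernoulli: P₁ + ρg h = P_atm + ½ρv₂².
With P₁ − P_atm = 327000 Pa, v₂ = √(2gh + 2ΔP/ρ) = √(2·9.81·9.63 + 2·327000/806) = 31.6 m/s.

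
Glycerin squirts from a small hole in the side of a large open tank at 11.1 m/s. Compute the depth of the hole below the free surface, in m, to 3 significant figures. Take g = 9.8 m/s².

h ≈ 6.29 m

Torricelli: v = √(2gh), so h = v²/(2g).
h = 11.1²/(2·9.8) = 123/19.60 = 6.29 m.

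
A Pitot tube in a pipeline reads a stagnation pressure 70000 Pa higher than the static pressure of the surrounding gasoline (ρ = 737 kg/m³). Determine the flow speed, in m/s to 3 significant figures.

At the stagnation point the flow is brought to rest, so Bernoulli gives P_stag − P_static = ½ρv².
v = √(2ΔP/ρ) = √(2·70000/737) = 13.8 m/s.

13.8 m/s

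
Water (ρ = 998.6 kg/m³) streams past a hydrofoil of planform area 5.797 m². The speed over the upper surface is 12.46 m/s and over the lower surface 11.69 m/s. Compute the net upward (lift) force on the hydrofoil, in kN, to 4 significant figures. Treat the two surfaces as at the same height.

The faster flow above has the lower pressure; Bernoulli (same height) gives ΔP = ½ρ(v_up² − v_low²).
ΔP = ½·998.6·(12.46² − 11.69²) = 9285 Pa.
Lift = ΔP · A = 9285 × 5.797 = 53820 N.

F ≈ 53.82 kN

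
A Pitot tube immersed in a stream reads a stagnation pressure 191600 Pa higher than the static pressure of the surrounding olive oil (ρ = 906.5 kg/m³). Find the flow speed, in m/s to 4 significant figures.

At the stagnation point the flow is brought to rest, so Bernoulli gives P_stag − P_static = ½ρv².
v = √(2ΔP/ρ) = √(2·191600/906.5) = 20.56 m/s.

v ≈ 20.56 m/s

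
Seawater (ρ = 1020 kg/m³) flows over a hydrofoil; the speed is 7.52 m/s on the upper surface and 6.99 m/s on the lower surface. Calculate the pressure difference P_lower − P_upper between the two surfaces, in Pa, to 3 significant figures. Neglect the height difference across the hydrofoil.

ΔP = 3920 Pa

With negligible Δh, P + ½ρv² is constant, so P_low − P_up = ½ρ(v_up² − v_low²).
ΔP = ½·1020·(7.52² − 6.99²) = 3920 Pa.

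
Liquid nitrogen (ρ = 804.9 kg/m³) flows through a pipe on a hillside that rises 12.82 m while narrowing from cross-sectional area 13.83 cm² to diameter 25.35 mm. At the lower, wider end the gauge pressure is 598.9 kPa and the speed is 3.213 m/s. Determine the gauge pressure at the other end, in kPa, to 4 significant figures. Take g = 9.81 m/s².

Mass conservation (A₁v₁ = A₂v₂) gives v₂ = 3.213 × 13.83/5.047 = 8.804 m/s.
Bernoulli: P₁ + ½ρv₁² + ρg h₁ = P₂ + ½ρv₂² + ρg h₂, so P₂ = P₁ + ½ρ(v₁² − v₂²) − ρg(h₂ − h₁).
P₂ = 598900 + ½·804.9·(3.213² − 8.804²) − 804.9·9.81·(+12.82) = 598900 + (-27040) − (101200) = 470600 Pa.

P₂ ≈ 470.6 kPa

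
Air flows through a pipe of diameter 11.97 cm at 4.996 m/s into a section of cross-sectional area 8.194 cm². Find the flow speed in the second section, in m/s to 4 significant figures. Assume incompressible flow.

Mass conservation (A₁v₁ = A₂v₂) gives v₂ = 4.996 × 112.5/8.194 = 68.61 m/s.

v₂ ≈ 68.61 m/s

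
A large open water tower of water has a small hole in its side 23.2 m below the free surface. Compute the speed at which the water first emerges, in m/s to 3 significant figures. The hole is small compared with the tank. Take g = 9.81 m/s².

v ≈ 21.3 m/s

Torricelli's result v = √(2gh) gives v = √(2·9.81·23.2) = 21.3 m/s.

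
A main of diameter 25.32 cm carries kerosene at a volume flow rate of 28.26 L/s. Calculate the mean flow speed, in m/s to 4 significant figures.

Q = 28.26 L/s = 0.02826 m³/s.
v = Q/A = 0.02826 / 0.05035 = 0.5612 m/s.

0.5612 m/s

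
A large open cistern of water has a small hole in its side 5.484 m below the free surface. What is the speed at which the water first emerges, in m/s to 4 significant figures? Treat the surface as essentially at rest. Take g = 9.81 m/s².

v = 10.37 m/s

Bernoulli from surface to hole (P equal, v_surface ≈ 0): v = √(2gh) = √(2×9.81×5.484) = 10.37 m/s.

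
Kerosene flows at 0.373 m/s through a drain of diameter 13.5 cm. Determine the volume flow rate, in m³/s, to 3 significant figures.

Q ≈ 0.00534 m³/s

Q = A·v = 0.0143 m² × 0.373 m/s = 0.00534 m³/s.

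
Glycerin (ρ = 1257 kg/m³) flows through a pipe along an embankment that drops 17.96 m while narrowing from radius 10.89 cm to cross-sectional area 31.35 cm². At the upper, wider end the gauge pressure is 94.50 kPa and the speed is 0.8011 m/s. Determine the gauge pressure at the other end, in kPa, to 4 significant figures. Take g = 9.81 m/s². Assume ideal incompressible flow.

P₂ ≈ 259.4 kPa

Continuity gives A₁v₁ = A₂v₂, so v₂ = (372.6 cm²)/(31.35 cm²) × 0.8011 m/s = 9.520 m/s.
Bernoulli: P₁ + ½ρv₁² + ρg h₁ = P₂ + ½ρv₂² + ρg h₂, so P₂ = P₁ + ½ρ(v₁² − v₂²) − ρg(h₂ − h₁).
P₂ = 94500 + ½·1257·(0.8011² − 9.520²) − 1257·9.81·(−17.96) = 94500 + (-56560) − (-221500) = 259400 Pa.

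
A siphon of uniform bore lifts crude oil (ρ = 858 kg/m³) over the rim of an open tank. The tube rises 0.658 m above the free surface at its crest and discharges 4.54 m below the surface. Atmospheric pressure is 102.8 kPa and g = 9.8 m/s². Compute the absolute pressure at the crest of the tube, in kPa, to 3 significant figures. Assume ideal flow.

The outlet speed comes from Torricelli: v = √(2g·4.54) = 9.43 m/s.
Continuity keeps v the same throughout the tube; from surface to crest, P_atm + 0 = P_top + ½ρv² + ρg·h_top.
P_top = 102800 − ½·858·9.43² − 858·9.8·0.658 = 59100 Pa.

P_top ≈ 59.1 kPa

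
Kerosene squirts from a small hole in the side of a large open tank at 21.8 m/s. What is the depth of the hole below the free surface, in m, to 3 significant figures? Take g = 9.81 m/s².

Torricelli: v = √(2gh), so h = v²/(2g).
h = 21.8²/(2·9.81) = 475/19.62 = 24.2 m.

h ≈ 24.2 m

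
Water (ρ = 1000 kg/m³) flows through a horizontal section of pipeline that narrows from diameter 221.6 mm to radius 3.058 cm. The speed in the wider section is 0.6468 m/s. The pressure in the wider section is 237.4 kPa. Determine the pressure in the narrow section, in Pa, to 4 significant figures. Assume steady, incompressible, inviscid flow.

Mass conservation (A₁v₁ = A₂v₂) gives v₂ = 0.6468 × 385.7/29.38 = 8.491 m/s.
The pipe is horizontal, so Bernoulli reduces to P₁ + ½ρv₁² = P₂ + ½ρv₂².
P₂ = P₁ − ½ρ(v₂² − v₁²) = 237400 − ½·1000·(8.491² − 0.6468²) = 237400 − 35840 = 201600 Pa.

P₂ = 201600 Pa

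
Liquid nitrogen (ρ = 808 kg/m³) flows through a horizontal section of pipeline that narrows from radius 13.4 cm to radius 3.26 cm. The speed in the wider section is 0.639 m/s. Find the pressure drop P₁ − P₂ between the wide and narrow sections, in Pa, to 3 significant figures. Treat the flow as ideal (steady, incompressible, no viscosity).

Mass conservation (A₁v₁ = A₂v₂) gives v₂ = 0.639 × 564/33.4 = 10.8 m/s.
Bernoulli (h₁ = h₂): P₁ − P₂ = ½ρ(v₂² − v₁²).
P₁ − P₂ = ½·808·(10.8² − 0.639²) = ½·808·116 = 46900 Pa.

ΔP = 46900 Pa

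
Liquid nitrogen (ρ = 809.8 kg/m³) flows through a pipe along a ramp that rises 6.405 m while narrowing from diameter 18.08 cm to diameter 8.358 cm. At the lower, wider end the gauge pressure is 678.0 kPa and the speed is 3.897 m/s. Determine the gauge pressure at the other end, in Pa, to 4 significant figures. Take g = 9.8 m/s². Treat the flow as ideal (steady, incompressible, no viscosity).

By continuity, v₂ = v₁·A₁/A₂ = 3.897·(256.7/54.86) = 18.24 m/s.
Applying Bernoulli between the two ends and solving for P₂: P₂ = P₁ + ½ρ(v₁² − v₂²) − ρgΔh.
P₂ = 678000 + ½·809.8·(3.897² − 18.24²) − 809.8·9.8·(+6.405) = 678000 + (-128500) − (50830) = 498700 Pa.

498700 Pa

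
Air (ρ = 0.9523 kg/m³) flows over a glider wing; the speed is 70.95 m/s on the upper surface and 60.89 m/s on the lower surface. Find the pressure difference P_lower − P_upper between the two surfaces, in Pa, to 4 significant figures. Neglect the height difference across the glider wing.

ΔP ≈ 631.5 Pa

Bernoulli (same height): P_lower − P_upper = ½ρ(v_upper² − v_lower²).
ΔP = ½·0.9523·(70.95² − 60.89²) = 631.5 Pa.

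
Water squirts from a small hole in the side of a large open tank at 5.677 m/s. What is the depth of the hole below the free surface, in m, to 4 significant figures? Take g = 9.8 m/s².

For a small hole in a large open tank, ½v² = gh, giving h = v²/(2g).
h = 5.677²/(2·9.8) = 32.23/19.60 = 1.644 m.

h ≈ 1.644 m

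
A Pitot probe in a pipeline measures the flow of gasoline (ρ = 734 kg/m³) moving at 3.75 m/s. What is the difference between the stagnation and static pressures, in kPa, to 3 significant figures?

ΔP = 5.16 kPa

At the stagnation point the flow is brought to rest, so Bernoulli gives P_stag − P_static = ½ρv².
ΔP = ½·734·3.75² = 5160 Pa.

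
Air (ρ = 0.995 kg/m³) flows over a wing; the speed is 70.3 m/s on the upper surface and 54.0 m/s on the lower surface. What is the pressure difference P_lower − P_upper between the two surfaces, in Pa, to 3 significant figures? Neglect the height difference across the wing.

With negligible Δh, P + ½ρv² is constant, so P_low − P_up = ½ρ(v_up² − v_low²).
ΔP = ½·0.995·(70.3² − 54.0²) = 1010 Pa.

1010 Pa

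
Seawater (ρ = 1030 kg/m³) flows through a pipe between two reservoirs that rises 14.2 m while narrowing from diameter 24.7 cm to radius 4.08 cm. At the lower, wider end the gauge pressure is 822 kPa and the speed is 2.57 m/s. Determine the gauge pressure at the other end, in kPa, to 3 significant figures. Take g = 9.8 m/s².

Mass conservation (A₁v₁ = A₂v₂) gives v₂ = 2.57 × 479/52.3 = 23.5 m/s.
Energy conservation along the streamline gives P₂ = P₁ − ½ρ(v₂² − v₁²) − ρg(h₂ − h₁).
P₂ = 822000 + ½·1030·(2.57² − 23.5²) − 1030·9.8·(+14.2) = 822000 + (-282000) − (143000) = 397000 Pa.

P₂ ≈ 397 kPa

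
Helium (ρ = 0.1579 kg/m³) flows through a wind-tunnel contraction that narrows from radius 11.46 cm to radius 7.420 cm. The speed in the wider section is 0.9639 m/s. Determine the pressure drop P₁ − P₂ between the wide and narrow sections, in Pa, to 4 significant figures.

The volume flow rate is constant, so v₂ = (A₁/A₂)v₁ = (412.6/173.0)·0.9639 = 2.299 m/s.
Bernoulli (h₁ = h₂): P₁ − P₂ = ½ρ(v₂² − v₁²).
P₁ − P₂ = ½·0.1579·(2.299² − 0.9639²) = ½·0.1579·4.358 = 0.3440 Pa.

ΔP ≈ 0.3440 Pa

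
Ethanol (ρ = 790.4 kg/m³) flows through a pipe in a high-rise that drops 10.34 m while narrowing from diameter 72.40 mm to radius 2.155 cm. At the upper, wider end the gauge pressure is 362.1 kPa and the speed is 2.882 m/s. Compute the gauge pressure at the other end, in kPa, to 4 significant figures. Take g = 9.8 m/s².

P₂ = 419.3 kPa

The volume flow rate is constant, so v₂ = (A₁/A₂)v₁ = (41.17/14.59)·2.882 = 8.132 m/s.
Energy conservation along the streamline gives P₂ = P₁ − ½ρ(v₂² − v₁²) − ρg(h₂ − h₁).
P₂ = 362100 + ½·790.4·(2.882² − 8.132²) − 790.4·9.8·(−10.34) = 362100 + (-22850) − (-80090) = 419300 Pa.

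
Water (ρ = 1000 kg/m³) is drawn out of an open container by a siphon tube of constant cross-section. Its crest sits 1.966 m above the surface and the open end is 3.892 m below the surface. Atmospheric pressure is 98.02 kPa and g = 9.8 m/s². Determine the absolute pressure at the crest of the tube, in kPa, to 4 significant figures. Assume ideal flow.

40.61 kPa

From the surface to the outlet (both open to atmosphere, surface at rest): v = √(2g·h_out) = √(2·9.8·3.892) = 8.734 m/s.
With constant cross-section the crest speed equals v; applying Bernoulli from the surface up to the crest, P_top = P_atm − ½ρv² − ρg·h_top.
P_top = 98020 − ½·1000·8.734² − 1000·9.8·1.966 = 40610 Pa.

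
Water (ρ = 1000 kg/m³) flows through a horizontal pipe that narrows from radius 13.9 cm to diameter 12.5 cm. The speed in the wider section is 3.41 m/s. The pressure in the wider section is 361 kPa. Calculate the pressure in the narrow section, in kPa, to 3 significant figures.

P₂ = 225 kPa

Mass conservation (A₁v₁ = A₂v₂) gives v₂ = 3.41 × 607/123 = 16.9 m/s.
Along the horizontal streamline, P + ½ρv² is constant.
P₂ = P₁ − ½ρ(v₂² − v₁²) = 361000 − ½·1000·(16.9² − 3.41²) = 361000 − 136000 = 225000 Pa.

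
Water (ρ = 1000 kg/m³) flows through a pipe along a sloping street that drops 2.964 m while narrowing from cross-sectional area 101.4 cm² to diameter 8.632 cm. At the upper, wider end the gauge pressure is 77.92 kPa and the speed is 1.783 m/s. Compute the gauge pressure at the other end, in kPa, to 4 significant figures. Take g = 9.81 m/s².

P₂ ≈ 103.8 kPa

Mass conservation (A₁v₁ = A₂v₂) gives v₂ = 1.783 × 101.4/58.52 = 3.089 m/s.
Applying Bernoulli between the two ends and solving for P₂: P₂ = P₁ + ½ρ(v₁² − v₂²) − ρgΔh.
P₂ = 77920 + ½·1000·(1.783² − 3.089²) − 1000·9.81·(−2.964) = 77920 + (-3183) − (-29080) = 103800 Pa.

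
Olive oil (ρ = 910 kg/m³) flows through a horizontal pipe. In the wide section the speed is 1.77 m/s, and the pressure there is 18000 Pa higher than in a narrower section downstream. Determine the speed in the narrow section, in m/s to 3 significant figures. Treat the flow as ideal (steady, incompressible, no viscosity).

v₂ ≈ 6.53 m/s

Horizontal Bernoulli: P₁ + ½ρv₁² = P₂ + ½ρv₂², so v₂² = v₁² + 2(P₁ − P₂)/ρ.
v₂ = √(1.77² + 2·18000/910) = √(3.13 + 39.6) = 6.53 m/s.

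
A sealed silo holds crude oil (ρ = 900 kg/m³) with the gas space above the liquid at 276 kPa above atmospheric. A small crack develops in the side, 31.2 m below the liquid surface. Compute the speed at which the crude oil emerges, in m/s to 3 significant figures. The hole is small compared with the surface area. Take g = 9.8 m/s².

v ≈ 35.0 m/s

Take point 1 at the surface (v₁ ≈ 0) and point 2 at the hole (at atmospheric pressure). Bernoulli: P₁ + ρg h = P_atm + ½ρv₂².
With P₁ − P_atm = 276000 Pa, v₂ = √(2gh + 2ΔP/ρ) = √(2·9.8·31.2 + 2·276000/900) = 35.0 m/s.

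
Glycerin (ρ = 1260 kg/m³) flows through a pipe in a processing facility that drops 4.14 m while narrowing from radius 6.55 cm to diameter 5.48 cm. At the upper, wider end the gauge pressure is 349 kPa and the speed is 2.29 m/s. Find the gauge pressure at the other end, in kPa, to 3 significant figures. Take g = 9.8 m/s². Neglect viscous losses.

Mass conservation (A₁v₁ = A₂v₂) gives v₂ = 2.29 × 135/23.6 = 13.1 m/s.
Energy conservation along the streamline gives P₂ = P₁ − ½ρ(v₂² − v₁²) − ρg(h₂ − h₁).
P₂ = 349000 + ½·1260·(2.29² − 13.1²) − 1260·9.8·(−4.14) = 349000 + (-105000) − (-51100) = 296000 Pa.

296 kPa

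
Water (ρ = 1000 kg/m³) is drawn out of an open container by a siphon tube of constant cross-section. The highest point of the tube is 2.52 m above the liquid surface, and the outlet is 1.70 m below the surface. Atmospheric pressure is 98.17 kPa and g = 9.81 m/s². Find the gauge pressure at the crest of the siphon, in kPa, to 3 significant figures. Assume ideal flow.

P_gauge = -41.4 kPa

The outlet speed comes from Torricelli: v = √(2g·1.70) = 5.78 m/s.
With constant cross-section the crest speed equals v; applying Bernoulli from the surface up to the crest, P_top = P_atm − ½ρv² − ρg·h_top.
P_top = 98170 − ½·1000·5.78² − 1000·9.81·2.52 = 56800 Pa. So P_gauge = P_top − P_atm = -41400 Pa.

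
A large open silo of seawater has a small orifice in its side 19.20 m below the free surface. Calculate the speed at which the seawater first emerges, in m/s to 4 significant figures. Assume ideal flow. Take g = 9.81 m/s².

v ≈ 19.41 m/s

Torricelli's result v = √(2gh) gives v = √(2·9.81·19.20) = 19.41 m/s.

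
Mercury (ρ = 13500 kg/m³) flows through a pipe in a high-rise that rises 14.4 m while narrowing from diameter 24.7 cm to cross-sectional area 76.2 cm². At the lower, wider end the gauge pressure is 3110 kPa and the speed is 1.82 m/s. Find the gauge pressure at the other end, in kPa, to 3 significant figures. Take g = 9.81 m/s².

By continuity, v₂ = v₁·A₁/A₂ = 1.82·(479/76.2) = 11.4 m/s.
Energy conservation along the streamline gives P₂ = P₁ − ½ρ(v₂² − v₁²) − ρg(h₂ − h₁).
P₂ = 3110000 + ½·13500·(1.82² − 11.4²) − 13500·9.81·(+14.4) = 3110000 + (-862000) − (1910000) = 341000 Pa.

P₂ ≈ 341 kPa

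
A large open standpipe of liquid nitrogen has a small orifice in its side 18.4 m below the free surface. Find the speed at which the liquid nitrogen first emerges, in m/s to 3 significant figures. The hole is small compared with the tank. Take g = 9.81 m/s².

v = 19.0 m/s

With the surface at rest and both surface and jet at atmospheric pressure, Bernoulli gives ρg h = ½ρv², so v = √(2gh) = √(2·9.81·18.4) = 19.0 m/s.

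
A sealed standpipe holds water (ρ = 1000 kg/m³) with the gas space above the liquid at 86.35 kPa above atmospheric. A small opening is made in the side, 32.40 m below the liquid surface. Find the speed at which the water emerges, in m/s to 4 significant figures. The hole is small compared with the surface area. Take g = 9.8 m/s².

Take point 1 at the surface (v₁ ≈ 0) and point 2 at the hole (at atmospheric pressure). Bernoulli: P₁ + ρg h = P_atm + ½ρv₂².
With P₁ − P_atm = 86350 Pa, v₂ = √(2gh + 2ΔP/ρ) = √(2·9.8·32.40 + 2·86350/1000) = 28.42 m/s.

v ≈ 28.42 m/s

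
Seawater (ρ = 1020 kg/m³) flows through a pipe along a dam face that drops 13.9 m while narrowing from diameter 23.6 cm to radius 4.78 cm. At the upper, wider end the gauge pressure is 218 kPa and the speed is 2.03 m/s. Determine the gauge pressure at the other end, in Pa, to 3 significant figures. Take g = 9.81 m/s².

The volume flow rate is constant, so v₂ = (A₁/A₂)v₁ = (437/71.8)·2.03 = 12.4 m/s.
Bernoulli: P₁ + ½ρv₁² + ρg h₁ = P₂ + ½ρv₂² + ρg h₂, so P₂ = P₁ + ½ρ(v₁² − v₂²) − ρg(h₂ − h₁).
P₂ = 218000 + ½·1020·(2.03² − 12.4²) − 1020·9.81·(−13.9) = 218000 + (-75900) − (-139000) = 281000 Pa.

P₂ = 281000 Pa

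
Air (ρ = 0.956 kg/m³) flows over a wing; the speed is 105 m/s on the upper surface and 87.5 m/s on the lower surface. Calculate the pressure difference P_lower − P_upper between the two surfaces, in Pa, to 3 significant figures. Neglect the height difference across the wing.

1610 Pa

Bernoulli (same height): P_lower − P_upper = ½ρ(v_upper² − v_lower²).
ΔP = ½·0.956·(105² − 87.5²) = 1610 Pa.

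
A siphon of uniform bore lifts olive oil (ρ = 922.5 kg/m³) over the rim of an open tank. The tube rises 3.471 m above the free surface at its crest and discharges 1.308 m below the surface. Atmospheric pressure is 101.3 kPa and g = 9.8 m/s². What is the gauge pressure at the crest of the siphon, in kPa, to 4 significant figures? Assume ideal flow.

-43.20 kPa

Bernoulli surface→outlet gives ½v² = g·h_out, so v = √(2·9.8·1.308) = 5.063 m/s.
Continuity keeps v the same throughout the tube; from surface to crest, P_atm + 0 = P_top + ½ρv² + ρg·h_top.
P_top = 101300 − ½·922.5·5.063² − 922.5·9.8·3.471 = 58100 Pa. So P_gauge = P_top − P_atm = -43200 Pa.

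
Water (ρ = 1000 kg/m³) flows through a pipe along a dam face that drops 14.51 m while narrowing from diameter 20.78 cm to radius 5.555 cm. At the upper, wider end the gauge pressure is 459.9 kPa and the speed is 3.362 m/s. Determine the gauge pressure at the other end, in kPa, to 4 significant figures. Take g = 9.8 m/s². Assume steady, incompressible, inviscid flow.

Mass conservation (A₁v₁ = A₂v₂) gives v₂ = 3.362 × 339.1/96.94 = 11.76 m/s.
Bernoulli: P₁ + ½ρv₁² + ρg h₁ = P₂ + ½ρv₂² + ρg h₂, so P₂ = P₁ + ½ρ(v₁² − v₂²) − ρg(h₂ − h₁).
P₂ = 459900 + ½·1000·(3.362² − 11.76²) − 1000·9.8·(−14.51) = 459900 + (-63510) − (-142200) = 538600 Pa.

538.6 kPa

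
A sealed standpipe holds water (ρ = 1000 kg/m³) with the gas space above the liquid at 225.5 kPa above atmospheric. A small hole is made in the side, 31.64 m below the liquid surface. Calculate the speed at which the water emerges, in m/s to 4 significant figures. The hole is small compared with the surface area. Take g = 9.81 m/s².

Take point 1 at the surface (v₁ ≈ 0) and point 2 at the hole (at atmospheric pressure). Bernoulli: P₁ + ρg h = P_atm + ½ρv₂².
With P₁ − P_atm = 225500 Pa, v₂ = √(2gh + 2ΔP/ρ) = √(2·9.81·31.64 + 2·225500/1000) = 32.74 m/s.

32.74 m/s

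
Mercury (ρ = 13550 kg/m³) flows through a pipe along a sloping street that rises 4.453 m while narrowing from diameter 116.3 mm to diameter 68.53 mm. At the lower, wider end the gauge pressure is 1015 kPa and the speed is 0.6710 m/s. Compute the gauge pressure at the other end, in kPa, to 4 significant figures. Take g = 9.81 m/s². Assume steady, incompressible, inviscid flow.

The volume flow rate is constant, so v₂ = (A₁/A₂)v₁ = (106.2/36.89)·0.6710 = 1.933 m/s.
Applying Bernoulli between the two ends and solving for P₂: P₂ = P₁ + ½ρ(v₁² − v₂²) − ρgΔh.
P₂ = 1015000 + ½·13550·(0.6710² − 1.933²) − 13550·9.81·(+4.453) = 1015000 + (-22250) − (591900) = 400800 Pa.

P₂ ≈ 400.8 kPa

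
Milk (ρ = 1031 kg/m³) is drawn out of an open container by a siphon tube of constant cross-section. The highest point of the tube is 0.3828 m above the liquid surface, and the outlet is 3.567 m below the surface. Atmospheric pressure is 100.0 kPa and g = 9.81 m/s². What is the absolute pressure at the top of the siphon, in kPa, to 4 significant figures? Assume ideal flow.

P_top ≈ 60.05 kPa

The outlet speed comes from Torricelli: v = √(2g·3.567) = 8.366 m/s.
Continuity keeps v the same throughout the tube; from surface to crest, P_atm + 0 = P_top + ½ρv² + ρg·h_top.
P_top = 100000 − ½·1031·8.366² − 1031·9.81·0.3828 = 60050 Pa.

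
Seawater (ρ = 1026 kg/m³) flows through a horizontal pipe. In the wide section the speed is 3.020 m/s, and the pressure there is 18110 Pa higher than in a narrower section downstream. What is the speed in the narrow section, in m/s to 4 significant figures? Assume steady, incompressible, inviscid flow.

v₂ ≈ 6.665 m/s

Along the level pipe P + ½ρv² is conserved, hence v₂² = v₁² + 2(P₁ − P₂)/ρ.
v₂ = √(3.020² + 2·18110/1026) = √(9.120 + 35.30) = 6.665 m/s.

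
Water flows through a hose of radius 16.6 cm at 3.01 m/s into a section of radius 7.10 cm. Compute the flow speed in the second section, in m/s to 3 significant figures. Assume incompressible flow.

The volume flow rate is constant, so v₂ = (A₁/A₂)v₁ = (866/158)·3.01 = 16.5 m/s.

16.5 m/s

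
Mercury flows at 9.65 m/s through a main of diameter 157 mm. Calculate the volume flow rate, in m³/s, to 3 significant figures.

0.187 m³/s

Q = A·v = 0.0194 m² × 9.65 m/s = 0.187 m³/s.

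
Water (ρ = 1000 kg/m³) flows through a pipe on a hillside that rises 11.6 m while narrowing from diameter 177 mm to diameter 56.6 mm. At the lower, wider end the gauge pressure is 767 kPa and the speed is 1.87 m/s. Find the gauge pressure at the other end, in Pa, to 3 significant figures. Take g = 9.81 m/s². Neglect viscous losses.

P₂ = 488000 Pa

The volume flow rate is constant, so v₂ = (A₁/A₂)v₁ = (246/25.2)·1.87 = 18.3 m/s.
Energy conservation along the streamline gives P₂ = P₁ − ½ρ(v₂² − v₁²) − ρg(h₂ − h₁).
P₂ = 767000 + ½·1000·(1.87² − 18.3²) − 1000·9.81·(+11.6) = 767000 + (-165000) − (114000) = 488000 Pa.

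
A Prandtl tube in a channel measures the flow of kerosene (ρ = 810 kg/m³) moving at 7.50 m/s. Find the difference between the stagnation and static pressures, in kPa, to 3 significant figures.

At the stagnation point the flow is brought to rest, so Bernoulli gives P_stag − P_static = ½ρv².
ΔP = ½·810·7.50² = 22800 Pa.

22.8 kPa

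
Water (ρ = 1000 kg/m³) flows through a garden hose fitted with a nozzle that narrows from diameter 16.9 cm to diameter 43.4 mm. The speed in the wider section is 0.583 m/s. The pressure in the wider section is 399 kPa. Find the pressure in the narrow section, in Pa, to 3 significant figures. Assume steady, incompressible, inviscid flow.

360000 Pa

Continuity gives A₁v₁ = A₂v₂, so v₂ = (224 cm²)/(14.8 cm²) × 0.583 m/s = 8.84 m/s.
Bernoulli (h₁ = h₂): P₁ − P₂ = ½ρ(v₂² − v₁²).
P₂ = P₁ − ½ρ(v₂² − v₁²) = 399000 − ½·1000·(8.84² − 0.583²) = 399000 − 38900 = 360000 Pa.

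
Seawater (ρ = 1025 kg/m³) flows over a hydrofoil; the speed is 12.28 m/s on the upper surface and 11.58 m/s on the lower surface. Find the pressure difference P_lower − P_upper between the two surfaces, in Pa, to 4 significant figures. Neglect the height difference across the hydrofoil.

ΔP ≈ 8560 Pa

The pressure is lower where the speed is higher: ΔP = ½ρ(v_up² − v_low²).
ΔP = ½·1025·(12.28² − 11.58²) = 8560 Pa.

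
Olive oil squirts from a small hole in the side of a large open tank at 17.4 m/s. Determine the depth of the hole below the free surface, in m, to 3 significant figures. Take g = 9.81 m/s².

h = 15.4 m

Torricelli: v = √(2gh), so h = v²/(2g).
h = 17.4²/(2·9.81) = 303/19.62 = 15.4 m.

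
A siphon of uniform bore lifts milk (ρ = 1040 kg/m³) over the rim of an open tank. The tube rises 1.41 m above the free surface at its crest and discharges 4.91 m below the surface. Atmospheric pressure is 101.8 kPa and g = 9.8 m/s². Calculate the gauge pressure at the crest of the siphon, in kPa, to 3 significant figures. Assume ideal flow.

Bernoulli surface→outlet gives ½v² = g·h_out, so v = √(2·9.8·4.91) = 9.81 m/s.
Continuity keeps v the same throughout the tube; from surface to crest, P_atm + 0 = P_top + ½ρv² + ρg·h_top.
P_top = 101800 − ½·1040·9.81² − 1040·9.8·1.41 = 37400 Pa. So P_gauge = P_top − P_atm = -64400 Pa.

P_gauge = -64.4 kPa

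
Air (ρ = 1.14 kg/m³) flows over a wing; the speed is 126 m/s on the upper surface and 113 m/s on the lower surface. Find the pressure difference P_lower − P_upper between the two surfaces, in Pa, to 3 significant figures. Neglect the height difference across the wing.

ΔP ≈ 1770 Pa

The pressure is lower where the speed is higher: ΔP = ½ρ(v_up² − v_low²).
ΔP = ½·1.14·(126² − 113²) = 1770 Pa.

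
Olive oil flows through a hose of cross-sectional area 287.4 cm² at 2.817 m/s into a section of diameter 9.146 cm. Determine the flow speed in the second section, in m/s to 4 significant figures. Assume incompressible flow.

v₂ ≈ 12.32 m/s

The volume flow rate is constant, so v₂ = (A₁/A₂)v₁ = (287.4/65.70)·2.817 = 12.32 m/s.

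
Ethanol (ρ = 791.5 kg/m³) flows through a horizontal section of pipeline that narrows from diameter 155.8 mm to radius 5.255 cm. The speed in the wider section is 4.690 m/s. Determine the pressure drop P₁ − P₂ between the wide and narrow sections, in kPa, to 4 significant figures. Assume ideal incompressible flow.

The volume flow rate is constant, so v₂ = (A₁/A₂)v₁ = (190.6/86.76)·4.690 = 10.31 m/s.
With no height change, Bernoulli's equation is P₁ + ½ρv₁² = P₂ + ½ρv₂².
P₁ − P₂ = ½·791.5·(10.31² − 4.690²) = ½·791.5·84.22 = 33330 Pa.

33.33 kPa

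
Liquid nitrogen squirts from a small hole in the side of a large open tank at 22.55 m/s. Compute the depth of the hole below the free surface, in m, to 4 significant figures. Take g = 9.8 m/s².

For a small hole in a large open tank, ½v² = gh, giving h = v²/(2g).
h = 22.55²/(2·9.8) = 508.5/19.60 = 25.94 m.

25.94 m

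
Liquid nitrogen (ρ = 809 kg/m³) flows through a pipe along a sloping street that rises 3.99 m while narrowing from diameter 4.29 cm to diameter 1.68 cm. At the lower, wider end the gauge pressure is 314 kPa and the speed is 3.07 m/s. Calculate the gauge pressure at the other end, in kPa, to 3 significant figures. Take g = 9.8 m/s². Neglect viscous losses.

Continuity gives A₁v₁ = A₂v₂, so v₂ = (14.5 cm²)/(2.22 cm²) × 3.07 m/s = 20.0 m/s.
Bernoulli: P₁ + ½ρv₁² + ρg h₁ = P₂ + ½ρv₂² + ρg h₂, so P₂ = P₁ + ½ρ(v₁² − v₂²) − ρg(h₂ − h₁).
P₂ = 314000 + ½·809·(3.07² − 20.0²) − 809·9.8·(+3.99) = 314000 + (-158000) − (31600) = 124000 Pa.

P₂ ≈ 124 kPa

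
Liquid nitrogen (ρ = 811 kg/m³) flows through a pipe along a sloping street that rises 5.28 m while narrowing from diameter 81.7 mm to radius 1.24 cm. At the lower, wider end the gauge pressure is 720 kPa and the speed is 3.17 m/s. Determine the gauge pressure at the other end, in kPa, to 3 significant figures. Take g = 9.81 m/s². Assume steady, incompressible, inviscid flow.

The volume flow rate is constant, so v₂ = (A₁/A₂)v₁ = (52.4/4.83)·3.17 = 34.4 m/s.
Applying Bernoulli between the two ends and solving for P₂: P₂ = P₁ + ½ρ(v₁² − v₂²) − ρgΔh.
P₂ = 720000 + ½·811·(3.17² − 34.4²) − 811·9.81·(+5.28) = 720000 + (-476000) − (42000) = 202000 Pa.

202 kPa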